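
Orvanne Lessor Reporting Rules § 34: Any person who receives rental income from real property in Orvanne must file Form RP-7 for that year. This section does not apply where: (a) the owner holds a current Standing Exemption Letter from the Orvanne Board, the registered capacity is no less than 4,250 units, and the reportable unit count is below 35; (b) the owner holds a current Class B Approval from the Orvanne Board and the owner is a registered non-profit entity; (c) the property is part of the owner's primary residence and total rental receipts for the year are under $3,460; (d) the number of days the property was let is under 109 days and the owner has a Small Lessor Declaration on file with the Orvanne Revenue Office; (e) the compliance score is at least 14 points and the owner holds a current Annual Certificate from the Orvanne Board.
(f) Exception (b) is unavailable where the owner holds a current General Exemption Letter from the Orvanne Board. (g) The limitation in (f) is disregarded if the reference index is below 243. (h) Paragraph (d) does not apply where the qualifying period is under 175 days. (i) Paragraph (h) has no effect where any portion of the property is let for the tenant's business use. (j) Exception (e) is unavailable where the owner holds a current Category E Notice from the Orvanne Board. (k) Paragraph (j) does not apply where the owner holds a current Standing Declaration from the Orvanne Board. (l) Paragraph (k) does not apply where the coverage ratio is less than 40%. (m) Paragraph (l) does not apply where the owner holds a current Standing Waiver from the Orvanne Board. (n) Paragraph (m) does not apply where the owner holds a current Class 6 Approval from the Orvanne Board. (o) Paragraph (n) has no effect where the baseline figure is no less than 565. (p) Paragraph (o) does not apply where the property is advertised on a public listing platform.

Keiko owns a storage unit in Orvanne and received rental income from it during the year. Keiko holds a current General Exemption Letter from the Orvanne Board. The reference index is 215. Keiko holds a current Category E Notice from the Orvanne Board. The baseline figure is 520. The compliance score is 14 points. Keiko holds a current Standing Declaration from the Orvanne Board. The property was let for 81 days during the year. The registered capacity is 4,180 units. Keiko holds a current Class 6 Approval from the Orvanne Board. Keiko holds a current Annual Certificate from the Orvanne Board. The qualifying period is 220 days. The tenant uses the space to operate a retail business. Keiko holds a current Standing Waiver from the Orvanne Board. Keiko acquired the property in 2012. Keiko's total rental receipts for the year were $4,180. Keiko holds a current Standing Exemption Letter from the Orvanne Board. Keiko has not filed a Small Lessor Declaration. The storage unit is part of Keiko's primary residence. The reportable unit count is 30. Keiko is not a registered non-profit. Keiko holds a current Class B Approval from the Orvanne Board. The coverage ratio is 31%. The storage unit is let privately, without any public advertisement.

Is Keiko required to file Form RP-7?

Yes — Keiko must file Form RP-7.

Exception (a) does not apply: the registered capacity is 4,180 units, short of 4,250 units.
Exception (b) fails — Keiko is not a registered non-profit.
Exception (c) requires that total rental receipts for the year are under $3,460; but total rental receipts for the year are $4,180, not under $3,460, so (c) is unavailable.
Exception (d) fails — no Small Lessor Declaration is on file.
Exception (e)'s conditions are all satisfied: the compliance score is 14 points, meeting the 14 points threshold; a current Annual Certificate is held. Turning to paragraphs (j)–(p): (j) operates against (e): a current Category E Notice is held. (k) would limit (j) — a current Standing Declaration is held — but (l) sets (k) aside: (l) operates against (k): the coverage ratio is 31%, less than the 40% limit. (m) would limit (l) — a current Standing Waiver is held — but (n) sets (m) aside: (n) operates against (m): a current Class 6 Approval is held. (o) is inapplicable (the baseline figure is 520, short of 565), so (n) stands. Exception (e) does not apply.
None of the exceptions is available; § 34 applies in full.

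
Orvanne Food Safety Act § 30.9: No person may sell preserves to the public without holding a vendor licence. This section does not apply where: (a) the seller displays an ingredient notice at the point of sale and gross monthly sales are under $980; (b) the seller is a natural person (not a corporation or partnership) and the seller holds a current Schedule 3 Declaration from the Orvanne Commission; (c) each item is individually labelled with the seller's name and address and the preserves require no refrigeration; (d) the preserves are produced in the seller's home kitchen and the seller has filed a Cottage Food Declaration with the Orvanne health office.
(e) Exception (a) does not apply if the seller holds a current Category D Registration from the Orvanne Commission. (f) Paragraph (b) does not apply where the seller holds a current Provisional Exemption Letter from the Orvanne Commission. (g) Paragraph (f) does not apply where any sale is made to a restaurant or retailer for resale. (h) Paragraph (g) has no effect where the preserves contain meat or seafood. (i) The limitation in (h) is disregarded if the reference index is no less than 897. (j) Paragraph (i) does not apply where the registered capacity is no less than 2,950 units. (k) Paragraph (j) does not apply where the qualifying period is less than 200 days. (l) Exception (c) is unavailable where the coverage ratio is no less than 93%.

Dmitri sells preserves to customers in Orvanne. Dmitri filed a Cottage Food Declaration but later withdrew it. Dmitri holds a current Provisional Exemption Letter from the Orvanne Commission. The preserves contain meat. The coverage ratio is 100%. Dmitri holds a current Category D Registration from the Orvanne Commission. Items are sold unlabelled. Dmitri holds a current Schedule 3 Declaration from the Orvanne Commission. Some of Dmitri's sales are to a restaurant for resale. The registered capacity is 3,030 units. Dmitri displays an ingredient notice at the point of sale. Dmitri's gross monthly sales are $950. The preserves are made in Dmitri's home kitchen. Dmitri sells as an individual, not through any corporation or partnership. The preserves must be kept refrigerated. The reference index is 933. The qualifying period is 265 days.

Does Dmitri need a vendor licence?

Yes — Dmitri must hold a vendor licence.

Exception (a)'s conditions are all satisfied: an ingredient notice is displayed; gross monthly sales are $950, under the $980 limit. But applying paragraph (e): (e) applies — a current Category D Registration is held. Exception (a) does not apply.
Exception (b): the seller is a natural person; a current Schedule 3 Declaration is held — every condition holds. But: (f) operates — a current Provisional Exemption Letter is held. (g) would limit (f) — some sales are to a restaurant for resale — but (h) sets (g) aside: (h) operates against (g): the preserves contain meat. (i) is engaged (the reference index is 933, meeting the 897 threshold), but is set aside by (j): (j) operates against (i): the registered capacity is 3,030 units, meeting the 2,950 units threshold. (k), which would lift (j), does not operate here — the qualifying period is 265 days, not less than 200 days. So (b) is unavailable.
Exception (c) requires that each item is individually labelled with the seller's name and address; but items are sold unlabelled, so (c) is unavailable.
Exception (d) requires that the seller has filed a Cottage Food Declaration with the Orvanne health office; but the Cottage Food Declaration was withdrawn, so (d) is unavailable.
No exception is made out. Dmitri falls within the general rule.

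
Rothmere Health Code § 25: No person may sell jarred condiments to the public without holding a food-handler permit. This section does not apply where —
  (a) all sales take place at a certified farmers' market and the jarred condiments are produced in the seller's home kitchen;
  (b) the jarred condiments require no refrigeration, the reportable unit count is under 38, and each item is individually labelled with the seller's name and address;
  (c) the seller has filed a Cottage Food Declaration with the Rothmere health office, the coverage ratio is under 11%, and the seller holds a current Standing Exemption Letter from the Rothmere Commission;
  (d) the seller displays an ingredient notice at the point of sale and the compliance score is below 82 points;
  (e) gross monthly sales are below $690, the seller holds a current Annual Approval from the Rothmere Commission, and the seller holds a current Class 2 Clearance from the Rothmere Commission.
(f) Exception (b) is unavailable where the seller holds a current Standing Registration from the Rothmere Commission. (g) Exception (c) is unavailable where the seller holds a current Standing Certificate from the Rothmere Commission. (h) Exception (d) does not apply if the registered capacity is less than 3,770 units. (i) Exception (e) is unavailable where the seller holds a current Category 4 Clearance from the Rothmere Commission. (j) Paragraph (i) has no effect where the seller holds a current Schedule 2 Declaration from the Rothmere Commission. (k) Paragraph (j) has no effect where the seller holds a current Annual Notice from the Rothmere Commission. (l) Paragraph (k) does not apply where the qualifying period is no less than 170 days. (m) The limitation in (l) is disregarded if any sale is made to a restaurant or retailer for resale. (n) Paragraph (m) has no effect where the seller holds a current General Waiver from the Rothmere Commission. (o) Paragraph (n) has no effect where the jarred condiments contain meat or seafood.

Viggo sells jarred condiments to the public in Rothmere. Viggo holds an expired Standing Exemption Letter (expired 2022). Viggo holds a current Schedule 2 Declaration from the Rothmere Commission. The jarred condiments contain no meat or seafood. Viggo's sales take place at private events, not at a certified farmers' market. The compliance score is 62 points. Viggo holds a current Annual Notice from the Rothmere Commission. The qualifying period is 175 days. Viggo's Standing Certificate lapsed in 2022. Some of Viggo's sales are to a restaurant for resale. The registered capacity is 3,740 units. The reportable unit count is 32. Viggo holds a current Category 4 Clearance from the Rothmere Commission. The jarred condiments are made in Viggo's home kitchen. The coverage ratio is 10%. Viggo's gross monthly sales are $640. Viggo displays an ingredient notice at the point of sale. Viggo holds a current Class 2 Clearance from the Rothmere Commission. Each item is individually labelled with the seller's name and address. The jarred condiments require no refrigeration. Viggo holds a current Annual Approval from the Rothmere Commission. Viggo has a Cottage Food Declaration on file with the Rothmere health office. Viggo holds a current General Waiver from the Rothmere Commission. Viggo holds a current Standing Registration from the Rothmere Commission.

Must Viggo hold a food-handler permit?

Exception (a) does not apply: sales are at private events, not a certified farmers' market.
All of (b)'s requirements are met (the jarred condiments are shelf-stable; the reportable unit count is 32, under the 38 limit; items are individually labelled). Turning to paragraph (f): (f) operates against (b): a current Standing Registration is held. Exception (b) does not apply.
Exception (c) fails — the Standing Exemption Letter is not current.
Exception (d) is satisfied on its face — an ingredient notice is displayed; the compliance score is 62 points, below the 82 points limit. But applying paragraph (h): (h) operates against (d): the registered capacity is 3,740 units, less than the 3,770 units limit. Exception (d) does not apply.
Exception (e)'s conditions are all satisfied: gross monthly sales are $640, below the $690 limit; a current Annual Approval is held; a current Class 2 Clearance is held. As to paragraphs (i)–(o): (i) would limit (e) — a current Category 4 Clearance is held — but (j) sets (i) aside: (j) operates against (i): a current Schedule 2 Declaration is held. (k) is engaged (a current Annual Notice is held), but is set aside by (l): (l) is engaged — the qualifying period is 175 days, meeting the 170 days threshold. (m) is engaged (some sales are to a restaurant for resale), but is overridden by (n): (n) operates against (m): a current General Waiver is held. (o), which would lift (n), is inapplicable — the jarred condiments contain no meat or seafood. Exception (e) stands.

No — exception (e) applies; Viggo is not required to hold a food-handler permit.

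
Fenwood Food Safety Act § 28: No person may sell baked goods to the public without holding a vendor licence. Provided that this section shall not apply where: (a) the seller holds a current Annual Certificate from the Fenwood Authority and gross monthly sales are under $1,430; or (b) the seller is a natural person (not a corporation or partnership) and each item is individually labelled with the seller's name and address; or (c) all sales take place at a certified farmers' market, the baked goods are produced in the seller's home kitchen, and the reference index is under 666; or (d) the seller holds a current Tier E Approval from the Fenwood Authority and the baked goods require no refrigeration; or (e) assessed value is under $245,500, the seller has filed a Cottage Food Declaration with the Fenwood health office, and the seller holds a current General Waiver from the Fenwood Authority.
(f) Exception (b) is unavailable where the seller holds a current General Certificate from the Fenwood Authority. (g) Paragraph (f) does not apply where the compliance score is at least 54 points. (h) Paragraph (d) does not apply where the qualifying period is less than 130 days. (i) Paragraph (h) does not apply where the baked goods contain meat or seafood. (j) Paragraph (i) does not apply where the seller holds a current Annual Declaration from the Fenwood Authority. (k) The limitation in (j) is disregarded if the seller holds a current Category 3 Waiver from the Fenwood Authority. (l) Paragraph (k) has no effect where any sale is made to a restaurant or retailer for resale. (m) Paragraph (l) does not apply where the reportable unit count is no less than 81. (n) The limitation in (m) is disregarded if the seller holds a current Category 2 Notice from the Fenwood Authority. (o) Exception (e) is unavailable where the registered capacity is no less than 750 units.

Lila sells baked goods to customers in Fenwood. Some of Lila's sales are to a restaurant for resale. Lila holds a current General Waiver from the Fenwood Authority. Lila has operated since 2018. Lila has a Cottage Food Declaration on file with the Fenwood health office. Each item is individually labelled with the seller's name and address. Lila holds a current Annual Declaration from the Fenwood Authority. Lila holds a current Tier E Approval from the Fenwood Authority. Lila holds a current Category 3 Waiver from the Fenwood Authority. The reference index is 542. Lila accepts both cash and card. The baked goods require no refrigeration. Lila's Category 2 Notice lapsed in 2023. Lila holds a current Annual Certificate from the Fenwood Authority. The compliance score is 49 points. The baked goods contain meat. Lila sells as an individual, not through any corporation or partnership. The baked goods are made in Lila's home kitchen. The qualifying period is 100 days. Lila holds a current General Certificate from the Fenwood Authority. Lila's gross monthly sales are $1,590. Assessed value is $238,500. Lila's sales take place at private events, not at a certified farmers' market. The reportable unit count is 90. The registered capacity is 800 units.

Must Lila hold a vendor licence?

Exception (a) fails — gross monthly sales are $1,590, not under $1,430.
All of (b)'s requirements are met (the seller is a natural person; items are individually labelled). Turning to paragraphs (f)–(g): (f) applies — a current General Certificate is held. (g) is not triggered (the compliance score is 49 points, short of 54 points), so (f) stands. So (b) is unavailable.
Exception (c) does not apply: sales are at private events, not a certified farmers' market.
Exception (d) is satisfied on its face — a current Tier E Approval is held; the baked goods are shelf-stable. As to paragraphs (h)–(n): (h) would limit (d) — the qualifying period is 100 days, less than the 130 days limit — but (i) sets (h) aside: (i) is triggered — the baked goods contain meat. (j) would limit (i) — a current Annual Declaration is held — but (k) sets (j) aside: (k) operates — a current Category 3 Waiver is held. (l) would limit (k) — some sales are to a restaurant for resale — but (m) sets (l) aside: (m) operates against (l): the reportable unit count is 90, meeting the 81 threshold. (n), which would lift (m), is inapplicable — no current Category 2 Notice is held. (d) remains available.
Exception (e) is satisfied on its face — assessed value is $238,500, under the $245,500 limit; a Cottage Food Declaration is on file; a current General Waiver is held. But applying paragraph (o): (o) is triggered — the registered capacity is 800 units, meeting the 750 units threshold. Exception (e) does not apply.

No — exception (d) applies; Lila is not required to hold a vendor licence.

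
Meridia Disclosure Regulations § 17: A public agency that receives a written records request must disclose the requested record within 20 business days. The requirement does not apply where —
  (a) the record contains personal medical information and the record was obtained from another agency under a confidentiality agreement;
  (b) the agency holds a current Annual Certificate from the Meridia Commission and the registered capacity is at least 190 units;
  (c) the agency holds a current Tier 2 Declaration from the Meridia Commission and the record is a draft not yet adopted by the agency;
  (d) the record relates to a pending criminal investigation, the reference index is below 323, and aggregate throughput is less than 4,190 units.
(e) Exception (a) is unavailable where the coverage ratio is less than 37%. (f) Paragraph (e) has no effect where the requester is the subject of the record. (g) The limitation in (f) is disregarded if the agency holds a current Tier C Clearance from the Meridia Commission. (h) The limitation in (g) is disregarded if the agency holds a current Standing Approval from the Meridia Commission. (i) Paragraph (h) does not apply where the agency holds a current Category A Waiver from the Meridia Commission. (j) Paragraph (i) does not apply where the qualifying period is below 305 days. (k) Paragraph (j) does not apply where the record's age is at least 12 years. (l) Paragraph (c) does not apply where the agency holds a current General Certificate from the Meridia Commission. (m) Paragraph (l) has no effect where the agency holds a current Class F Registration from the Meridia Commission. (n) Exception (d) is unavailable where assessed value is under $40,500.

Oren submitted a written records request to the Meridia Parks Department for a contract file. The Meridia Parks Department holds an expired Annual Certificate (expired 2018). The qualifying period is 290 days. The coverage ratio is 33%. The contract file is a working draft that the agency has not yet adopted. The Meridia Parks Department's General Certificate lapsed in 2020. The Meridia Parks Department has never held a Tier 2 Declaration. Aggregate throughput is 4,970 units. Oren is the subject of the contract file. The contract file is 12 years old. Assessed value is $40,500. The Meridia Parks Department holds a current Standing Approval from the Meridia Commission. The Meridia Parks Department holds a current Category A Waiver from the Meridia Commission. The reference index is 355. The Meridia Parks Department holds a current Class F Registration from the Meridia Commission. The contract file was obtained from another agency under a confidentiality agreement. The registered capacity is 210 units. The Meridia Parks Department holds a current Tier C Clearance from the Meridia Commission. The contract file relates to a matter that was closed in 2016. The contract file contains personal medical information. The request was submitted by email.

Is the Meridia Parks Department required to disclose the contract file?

Exception (a): the contract file contains personal medical information; the contract file was obtained under a confidentiality agreement — every condition holds. Turning to paragraphs (e)–(k): (e) operates against (a): the coverage ratio is 33%, less than the 37% limit. (f) is engaged (Oren is the subject of the contract file), but is set aside by (g): (g) operates against (f): a current Tier C Clearance is held. (h) would limit (g) — a current Standing Approval is held — but (i) sets (h) aside: (i) operates against (h): a current Category A Waiver is held. (j) would limit (i) — the qualifying period is 290 days, below the 305 days limit — but (k) sets (j) aside: (k) is engaged — the record's age is 12 years, meeting the 12 years threshold. (a) is therefore removed.
Exception (b) fails — no current Annual Certificate is held.
Exception (c) fails — no current Tier 2 Declaration is held.
Exception (d) requires that the record relates to a pending criminal investigation; but the contract file relates to a closed matter, so (d) is unavailable.
No exception is made out. the Meridia Parks Department falls within the general rule.

Yes — the Meridia Parks Department must disclose the contract file.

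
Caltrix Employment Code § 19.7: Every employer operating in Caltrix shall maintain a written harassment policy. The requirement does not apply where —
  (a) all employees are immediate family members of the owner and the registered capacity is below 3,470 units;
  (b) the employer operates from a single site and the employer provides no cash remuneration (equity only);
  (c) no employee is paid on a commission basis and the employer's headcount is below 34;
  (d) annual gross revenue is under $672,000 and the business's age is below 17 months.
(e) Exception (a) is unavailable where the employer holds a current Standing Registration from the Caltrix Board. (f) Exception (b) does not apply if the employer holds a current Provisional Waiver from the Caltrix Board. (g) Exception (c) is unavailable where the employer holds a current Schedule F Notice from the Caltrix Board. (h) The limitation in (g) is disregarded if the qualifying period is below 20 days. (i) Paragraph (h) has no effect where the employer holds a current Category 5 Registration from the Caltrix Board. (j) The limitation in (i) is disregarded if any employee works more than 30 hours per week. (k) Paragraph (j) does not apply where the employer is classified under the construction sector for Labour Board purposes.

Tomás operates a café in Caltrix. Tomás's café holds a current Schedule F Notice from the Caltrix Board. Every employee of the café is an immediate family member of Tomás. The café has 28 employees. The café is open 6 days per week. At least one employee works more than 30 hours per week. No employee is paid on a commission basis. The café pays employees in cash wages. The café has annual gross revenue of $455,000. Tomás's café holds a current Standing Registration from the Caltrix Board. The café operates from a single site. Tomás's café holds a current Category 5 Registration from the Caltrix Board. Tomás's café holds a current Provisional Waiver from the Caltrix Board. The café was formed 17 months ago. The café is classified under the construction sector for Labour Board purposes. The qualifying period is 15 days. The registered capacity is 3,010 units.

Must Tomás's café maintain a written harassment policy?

Exception (a)'s conditions are all satisfied: every employee is an immediate family member; the registered capacity is 3,010 units, below the 3,470 units limit. However, paragraph (e) must be considered: (e) operates against (a): a current Standing Registration is held. Exception (a) does not apply.
Exception (b) does not apply: employees are paid cash wages.
Exception (c) is satisfied on its face — no employee is paid on commission; the employer's headcount is 28, below the 34 limit. But: (g) applies — a current Schedule F Notice is held. (h) operates (the qualifying period is 15 days, below the 20 days limit), but yields to (i): (i) operates against (h): a current Category 5 Registration is held. (j) would limit (i) — at least one employee exceeds 30 hours/week — but (k) sets (j) aside: (k) operates against (j): the café is classified under the construction sector. Exception (c) does not apply.
Exception (d) fails — the business's age is 17 months, not below 17 months.
No exception is made out. Tomás's café falls within the general rule.

Yes — Tomás's café must maintain a written harassment policy.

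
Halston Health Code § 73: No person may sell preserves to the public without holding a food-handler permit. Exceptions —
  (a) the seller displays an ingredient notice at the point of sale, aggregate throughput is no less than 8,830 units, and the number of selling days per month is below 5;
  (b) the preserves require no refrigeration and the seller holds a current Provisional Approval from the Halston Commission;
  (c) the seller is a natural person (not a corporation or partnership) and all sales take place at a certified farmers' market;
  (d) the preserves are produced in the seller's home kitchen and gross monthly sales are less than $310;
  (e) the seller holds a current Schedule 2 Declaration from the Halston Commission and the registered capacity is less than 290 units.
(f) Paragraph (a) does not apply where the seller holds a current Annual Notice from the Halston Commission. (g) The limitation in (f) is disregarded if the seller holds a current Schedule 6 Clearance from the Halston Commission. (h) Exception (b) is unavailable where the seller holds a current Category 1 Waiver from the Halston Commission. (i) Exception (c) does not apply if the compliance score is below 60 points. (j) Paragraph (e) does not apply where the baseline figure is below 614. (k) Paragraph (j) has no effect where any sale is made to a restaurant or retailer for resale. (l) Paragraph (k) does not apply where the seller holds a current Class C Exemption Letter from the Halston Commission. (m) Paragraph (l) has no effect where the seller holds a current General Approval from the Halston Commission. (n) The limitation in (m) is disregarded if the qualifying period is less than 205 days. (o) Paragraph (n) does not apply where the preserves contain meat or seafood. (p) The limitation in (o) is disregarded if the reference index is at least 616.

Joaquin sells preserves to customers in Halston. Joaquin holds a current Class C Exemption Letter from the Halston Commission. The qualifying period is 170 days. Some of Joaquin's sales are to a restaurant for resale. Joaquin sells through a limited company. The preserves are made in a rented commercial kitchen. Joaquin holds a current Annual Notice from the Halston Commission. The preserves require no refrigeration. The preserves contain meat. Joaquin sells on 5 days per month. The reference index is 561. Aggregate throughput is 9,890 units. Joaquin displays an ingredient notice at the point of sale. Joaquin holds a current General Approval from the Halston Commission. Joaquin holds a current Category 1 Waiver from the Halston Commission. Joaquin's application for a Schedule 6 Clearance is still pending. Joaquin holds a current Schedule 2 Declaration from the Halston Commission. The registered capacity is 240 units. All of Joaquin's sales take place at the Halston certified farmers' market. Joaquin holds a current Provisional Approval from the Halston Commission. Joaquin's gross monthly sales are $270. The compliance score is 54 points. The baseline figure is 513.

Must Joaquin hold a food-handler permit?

No — exception (e) applies; Joaquin is not required to hold a food-handler permit.

Exception (a) requires that the number of selling days per month is below 5; but the number of selling days per month is 5, not below 5, so (a) is unavailable.
Exception (b) is satisfied on its face — the preserves are shelf-stable; a current Provisional Approval is held. But: (h) operates against (b): a current Category 1 Waiver is held. Exception (b) does not apply.
Exception (c) fails — the seller operates through a limited company.
Exception (d) requires that the preserves are produced in the seller's home kitchen; but the preserves are made in a commercial kitchen, not a home kitchen, so (d) is unavailable.
Exception (e): a current Schedule 2 Declaration is held; the registered capacity is 240 units, less than the 290 units limit — every condition holds. Applying paragraphs (j)–(p): (j) would limit (e) — the baseline figure is 513, below the 614 limit — but (k) sets (j) aside: (k) operates — some sales are to a restaurant for resale. (l) would limit (k) — a current Class C Exemption Letter is held — but (m) sets (l) aside: (m) operates against (l): a current General Approval is held. (n) operates (the qualifying period is 170 days, less than the 205 days limit), but is displaced by (o): (o) is engaged — the preserves contain meat. (p) is not triggered (the reference index is 561, short of 616), so (o) stands. So (e) applies.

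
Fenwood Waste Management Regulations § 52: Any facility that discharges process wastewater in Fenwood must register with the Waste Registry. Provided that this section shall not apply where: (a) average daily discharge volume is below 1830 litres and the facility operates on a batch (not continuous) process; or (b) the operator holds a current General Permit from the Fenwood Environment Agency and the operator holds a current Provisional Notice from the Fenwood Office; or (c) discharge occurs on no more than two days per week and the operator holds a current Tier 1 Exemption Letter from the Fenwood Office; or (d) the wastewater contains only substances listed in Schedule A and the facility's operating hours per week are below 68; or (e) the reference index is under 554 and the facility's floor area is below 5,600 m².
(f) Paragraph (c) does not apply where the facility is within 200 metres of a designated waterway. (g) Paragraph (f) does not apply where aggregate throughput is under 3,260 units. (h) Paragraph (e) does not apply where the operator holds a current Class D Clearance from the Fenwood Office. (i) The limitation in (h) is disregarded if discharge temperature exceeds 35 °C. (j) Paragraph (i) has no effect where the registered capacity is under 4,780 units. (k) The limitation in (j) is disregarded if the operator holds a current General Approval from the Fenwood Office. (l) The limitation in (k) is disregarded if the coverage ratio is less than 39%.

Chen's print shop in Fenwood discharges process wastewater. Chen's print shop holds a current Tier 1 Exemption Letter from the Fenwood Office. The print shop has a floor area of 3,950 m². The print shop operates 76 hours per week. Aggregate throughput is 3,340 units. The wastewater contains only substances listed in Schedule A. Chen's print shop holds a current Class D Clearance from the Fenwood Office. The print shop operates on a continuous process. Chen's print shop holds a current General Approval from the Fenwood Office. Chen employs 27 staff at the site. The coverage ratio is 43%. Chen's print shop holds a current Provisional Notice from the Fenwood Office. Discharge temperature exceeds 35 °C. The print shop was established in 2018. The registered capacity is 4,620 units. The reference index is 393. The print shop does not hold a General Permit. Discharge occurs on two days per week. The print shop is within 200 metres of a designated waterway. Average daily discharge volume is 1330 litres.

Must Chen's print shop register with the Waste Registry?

No — exception (e) applies; Chen's print shop is not required to register with the Waste Registry.

Exception (a) does not apply: the facility operates on a continuous process.
Exception (b) fails — no General Permit is held.
All of (c)'s requirements are met (discharge occurs on no more than two days per week; a current Tier 1 Exemption Letter is held). But: (f) operates against (c): the print shop is within 200 m of a designated waterway. (g) does not operate here (aggregate throughput is 3,340 units, not under 3,260 units), so (f) stands. Exception (c) does not apply.
Exception (d) does not apply: the facility's operating hours per week are 76, not below 68.
Exception (e)'s conditions are all satisfied: the reference index is 393, under the 554 limit; the facility's floor area is 3,950 m², below the 5,600 m² limit. Applying paragraphs (h)–(l): (h) is engaged (a current Class D Clearance is held), but is displaced by (i): (i) operates against (h): discharge temperature exceeds 35 °C. (j) would limit (i) — the registered capacity is 4,620 units, under the 4,780 units limit — but (k) sets (j) aside: (k) is triggered — a current General Approval is held. (l), which would lift (k), is inapplicable — the coverage ratio is 43%, not less than 39%. Exception (e) stands.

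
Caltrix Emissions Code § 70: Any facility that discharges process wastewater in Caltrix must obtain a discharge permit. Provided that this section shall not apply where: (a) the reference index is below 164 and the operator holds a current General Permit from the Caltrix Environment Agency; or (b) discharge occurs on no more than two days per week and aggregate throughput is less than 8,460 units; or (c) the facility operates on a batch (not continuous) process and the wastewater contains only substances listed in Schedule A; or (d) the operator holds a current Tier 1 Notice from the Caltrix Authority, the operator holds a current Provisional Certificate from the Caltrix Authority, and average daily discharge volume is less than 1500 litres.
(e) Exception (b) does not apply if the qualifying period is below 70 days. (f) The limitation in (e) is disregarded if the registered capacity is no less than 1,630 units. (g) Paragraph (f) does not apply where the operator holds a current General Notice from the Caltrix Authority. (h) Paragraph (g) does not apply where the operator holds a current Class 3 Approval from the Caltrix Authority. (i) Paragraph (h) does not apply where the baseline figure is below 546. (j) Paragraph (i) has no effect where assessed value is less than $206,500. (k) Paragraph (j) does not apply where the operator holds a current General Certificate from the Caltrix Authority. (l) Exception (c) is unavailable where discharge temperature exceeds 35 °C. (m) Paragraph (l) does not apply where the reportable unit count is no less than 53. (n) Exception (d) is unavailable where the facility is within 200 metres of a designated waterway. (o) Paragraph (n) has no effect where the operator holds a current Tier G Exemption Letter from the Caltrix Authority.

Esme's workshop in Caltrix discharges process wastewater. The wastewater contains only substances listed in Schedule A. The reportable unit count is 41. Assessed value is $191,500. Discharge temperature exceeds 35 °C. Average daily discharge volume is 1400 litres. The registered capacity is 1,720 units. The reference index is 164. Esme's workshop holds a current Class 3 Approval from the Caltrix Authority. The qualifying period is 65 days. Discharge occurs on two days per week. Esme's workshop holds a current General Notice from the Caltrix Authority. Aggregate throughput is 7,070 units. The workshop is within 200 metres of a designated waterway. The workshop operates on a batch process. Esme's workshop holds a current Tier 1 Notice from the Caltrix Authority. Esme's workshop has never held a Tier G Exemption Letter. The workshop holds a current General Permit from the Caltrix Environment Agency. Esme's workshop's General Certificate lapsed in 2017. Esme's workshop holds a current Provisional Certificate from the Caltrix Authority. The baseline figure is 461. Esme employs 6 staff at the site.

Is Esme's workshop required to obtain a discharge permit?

No — exception (b) applies; Esme's workshop is not required to obtain a discharge permit.

Exception (a) does not apply: the reference index is 164, not below 164.
All of (b)'s requirements are met (discharge occurs on no more than two days per week; aggregate throughput is 7,070 units, less than the 8,460 units limit). Under paragraphs (e)–(k): (e) would limit (b) — the qualifying period is 65 days, below the 70 days limit — but (f) sets (e) aside: (f) is engaged — the registered capacity is 1,720 units, meeting the 1,630 units threshold. (g) is triggered (a current General Notice is held), but is set aside by (h): (h) operates against (g): a current Class 3 Approval is held. (i) would limit (h) — the baseline figure is 461, below the 546 limit — but (j) sets (i) aside: (j) operates against (i): assessed value is $191,500, less than the $206,500 limit. (k), which would lift (j), is not engaged — no current General Certificate is held. Exception (b) stands.
Exception (c): the facility operates on a batch process; the wastewater is Schedule-A-only — every condition holds. But: (l) operates against (c): discharge temperature exceeds 35 °C. (m), which would lift (l), does not operate here — the reportable unit count is 41, short of 53. So (c) is unavailable.
Exception (d)'s conditions are all satisfied: a current Tier 1 Notice is held; a current Provisional Certificate is held; average daily discharge volume is 1400 litres, less than the 1500 litres limit. Turning to paragraphs (n)–(o): (n) operates against (d): the workshop is within 200 m of a designated waterway. (o) does not operate here (there is no Tier G Exemption Letter in force), so (n) stands. (d) is therefore removed.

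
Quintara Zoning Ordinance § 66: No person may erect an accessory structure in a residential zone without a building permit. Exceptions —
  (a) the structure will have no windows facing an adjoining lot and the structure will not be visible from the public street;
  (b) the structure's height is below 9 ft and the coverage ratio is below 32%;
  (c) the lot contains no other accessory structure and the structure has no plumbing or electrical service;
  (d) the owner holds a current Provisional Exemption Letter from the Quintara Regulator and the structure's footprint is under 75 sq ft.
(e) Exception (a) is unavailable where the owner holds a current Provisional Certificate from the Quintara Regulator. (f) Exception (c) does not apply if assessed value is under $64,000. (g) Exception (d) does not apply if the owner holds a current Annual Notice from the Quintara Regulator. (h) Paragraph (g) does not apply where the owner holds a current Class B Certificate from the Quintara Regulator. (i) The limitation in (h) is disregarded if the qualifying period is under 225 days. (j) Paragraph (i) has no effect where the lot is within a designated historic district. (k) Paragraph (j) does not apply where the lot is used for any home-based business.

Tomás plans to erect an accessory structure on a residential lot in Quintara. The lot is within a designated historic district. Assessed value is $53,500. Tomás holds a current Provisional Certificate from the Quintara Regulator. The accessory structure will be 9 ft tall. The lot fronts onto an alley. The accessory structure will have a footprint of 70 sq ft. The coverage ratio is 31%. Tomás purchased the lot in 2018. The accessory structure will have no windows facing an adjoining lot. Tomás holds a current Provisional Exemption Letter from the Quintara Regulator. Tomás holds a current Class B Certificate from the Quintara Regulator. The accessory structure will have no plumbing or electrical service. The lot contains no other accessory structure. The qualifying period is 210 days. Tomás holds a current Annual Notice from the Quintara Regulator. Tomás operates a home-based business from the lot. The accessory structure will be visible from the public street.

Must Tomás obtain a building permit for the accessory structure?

Yes — Tomás must obtain a building permit.

Exception (a) fails — the structure will be visible from the street.
Exception (b) does not apply: the structure's height is 9 ft, not below 9 ft.
Exception (c)'s conditions are all satisfied: the lot has no other accessory structure; there is no plumbing or electrical service. But applying paragraph (f): (f) is triggered — assessed value is $53,500, under the $64,000 limit. Exception (c) does not apply.
Exception (d) is satisfied on its face — a current Provisional Exemption Letter is held; the structure's footprint is 70 sq ft, under the 75 sq ft limit. But applying paragraphs (g)–(k): (g) operates against (d): a current Annual Notice is held. (h) would limit (g) — a current Class B Certificate is held — but (i) sets (h) aside: (i) operates against (h): the qualifying period is 210 days, under the 225 days limit. (j) operates (the lot is in a historic district), but is overridden by (k): (k) is engaged — a home-based business operates on the lot. (d) is therefore removed.
Every exception is unavailable, so the rule governs.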